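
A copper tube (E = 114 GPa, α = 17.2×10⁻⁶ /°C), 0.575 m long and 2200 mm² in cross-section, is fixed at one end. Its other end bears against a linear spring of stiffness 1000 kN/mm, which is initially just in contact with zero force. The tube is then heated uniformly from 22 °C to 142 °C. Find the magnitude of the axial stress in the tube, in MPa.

σ ≈ 164 MPa (compressive)

The unrestrained thermal change is αΔT L = 17.2×10⁻⁶ × 120 × 575 = 1.187 mm.
Let P be the compressive force at the spring. The tube shortens elastically by PL/(AE) and the spring compresses by P/k; together these equal δ_free.
So P = δ_free / [L/(AE) + 1/k] = 1.187 / [ 575/(2200×114×10³) + 1/(1000×10³) ].
P = 1.187 / 3.293×10⁻⁶ = 360400 N.
σ = P/A = 360400/2200 = 163.8 MPa.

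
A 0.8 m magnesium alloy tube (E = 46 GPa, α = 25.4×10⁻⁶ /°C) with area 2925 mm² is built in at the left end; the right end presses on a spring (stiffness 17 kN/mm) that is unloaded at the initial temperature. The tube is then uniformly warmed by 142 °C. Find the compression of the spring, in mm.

δ ≈ 2.62 mm

Free thermal expansion: δ_free = αΔT L = 25.4×10⁻⁶ × 142 × 800 = 2.885 mm.
Let P be the compressive force at the spring. The tube shortens elastically by PL/(AE) and the spring compresses by P/k; together these equal δ_free.
P [ L/(AE) + 1/k ] = δ_free → P [ 800/(2925×46×10³) + 1/(17×10³) ] = 2.885.
P = 2.885 / 6.477×10⁻⁵ = 44550 N.
Spring compression = P/k = 44550/(17×10³) = 2.621 mm.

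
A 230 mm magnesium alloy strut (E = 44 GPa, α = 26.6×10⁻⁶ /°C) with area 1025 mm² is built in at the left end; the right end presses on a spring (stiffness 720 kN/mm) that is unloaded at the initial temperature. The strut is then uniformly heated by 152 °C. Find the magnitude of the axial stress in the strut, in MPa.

If the spring were absent the strut would lengthen by αΔT L = 26.6×10⁻⁶ × 152 × 230 = 0.9299 mm.
Let P be the compressive force at the spring. The strut shortens elastically by PL/(AE) and the spring compresses by P/k; together these equal δ_free.
So P = δ_free / [L/(AE) + 1/k] = 0.9299 / [ 230/(1025×44×10³) + 1/(720×10³) ].
P = 0.9299 / 6.489×10⁻⁶ = 143300 N.
σ = P/A = 143300/1025 = 139.8 MPa.

σ ≈ 140 MPa (compressive)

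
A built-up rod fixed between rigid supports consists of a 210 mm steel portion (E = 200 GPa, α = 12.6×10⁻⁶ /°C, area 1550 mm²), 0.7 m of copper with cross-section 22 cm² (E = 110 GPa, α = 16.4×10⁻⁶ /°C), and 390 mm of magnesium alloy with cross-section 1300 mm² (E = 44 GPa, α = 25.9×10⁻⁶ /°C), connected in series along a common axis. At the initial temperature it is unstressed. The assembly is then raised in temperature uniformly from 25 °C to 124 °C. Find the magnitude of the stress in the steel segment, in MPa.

σ ≈ 149 MPa (compressive)

With the walls removed the bar would change length by δ_free = Σ αᵢΔT Lᵢ = 12.6×10⁻⁶×99×210 + 16.4×10⁻⁶×99×700 + 25.9×10⁻⁶×99×390 = 2.398 mm.
The rigid supports impose zero overall length change; the single axial force P common to all segments must satisfy P Σ Lᵢ/(AᵢEᵢ) = δ_free.
The series flexibility is Σ Lᵢ/(AᵢEᵢ) = 210/(1550×200×10³) + 700/(2200×110×10³) + 390/(1300×44×10³) = 1.039×10⁻⁵ mm/N.
So P = 2.398 / 1.039×10⁻⁵ = 230.9 kN, compressive.
σ_{steel} = P / A = 230900 / 1550 = 149 MPa.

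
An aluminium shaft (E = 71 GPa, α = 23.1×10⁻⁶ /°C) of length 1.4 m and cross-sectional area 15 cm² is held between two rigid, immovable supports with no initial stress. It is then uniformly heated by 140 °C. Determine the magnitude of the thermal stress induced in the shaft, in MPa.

σ ≈ 230 MPa (compressive)

Because both ends are immovable the net strain is zero, and the suppressed thermal strain is αΔT = 23.1×10⁻⁶ × 140 = 3234×10⁻⁶.
Hence σ = E·αΔT = 71×10³ × 3234×10⁻⁶ = 229.6 MPa, compressive.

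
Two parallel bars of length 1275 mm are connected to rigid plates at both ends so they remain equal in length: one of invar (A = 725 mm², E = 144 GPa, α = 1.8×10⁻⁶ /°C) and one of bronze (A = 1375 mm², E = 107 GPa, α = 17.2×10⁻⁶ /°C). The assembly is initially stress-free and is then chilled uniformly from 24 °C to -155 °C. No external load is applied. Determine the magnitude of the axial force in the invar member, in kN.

P ≈ 168 kN (compressive in the invar)

Equilibrium of a rigid end plate with no external load gives equal and opposite internal forces ±P in the two members. Since α_{bronze} > α_{invar}, cooling drives the bronze into tension and the invar into compression.
Compatibility of the two members (thermal + elastic change equal): (α₁ − α₂)ΔT = P·[1/(A₁E₁) + 1/(A₂E₂)].
|α₁ − α₂|·ΔT = 15.4×10⁻⁶ × 179 = 0.002757.
1/(A₁E₁) + 1/(A₂E₂) = 1/(725×144×10³) + 1/(1375×107×10³) = 1.638×10⁻⁸ N⁻¹.
P = 0.002757 / 1.638×10⁻⁸ = 168300 N = 168.3 kN.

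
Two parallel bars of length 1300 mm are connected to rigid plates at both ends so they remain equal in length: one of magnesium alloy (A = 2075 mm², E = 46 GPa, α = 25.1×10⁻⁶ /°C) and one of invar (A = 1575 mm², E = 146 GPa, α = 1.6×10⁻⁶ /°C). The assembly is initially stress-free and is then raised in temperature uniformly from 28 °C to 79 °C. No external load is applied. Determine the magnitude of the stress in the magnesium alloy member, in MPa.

σ ≈ 39 MPa (compressive)

The magnesium alloy has the larger α, so on heating it would change length more than the invar if both were free. The rigid plates force a common final length, so the magnesium alloy is put into compression and the invar into tension, with equal and opposite forces P (no external load).
Compatibility of the two members (thermal + elastic change equal): (α₁ − α₂)ΔT = P·[1/(A₁E₁) + 1/(A₂E₂)].
|α₁ − α₂|·ΔT = 23.5×10⁻⁶ × 51 = 0.001198.
1/(A₁E₁) + 1/(A₂E₂) = 1/(2075×46×10³) + 1/(1575×146×10³) = 1.483×10⁻⁸ N⁻¹.
So P = 0.001198 / 1.483×10⁻⁸ = 80.84 kN.
σ_{magnesium alloy} = P/A₁ = 80840/2075 = 38.96 MPa, compressive.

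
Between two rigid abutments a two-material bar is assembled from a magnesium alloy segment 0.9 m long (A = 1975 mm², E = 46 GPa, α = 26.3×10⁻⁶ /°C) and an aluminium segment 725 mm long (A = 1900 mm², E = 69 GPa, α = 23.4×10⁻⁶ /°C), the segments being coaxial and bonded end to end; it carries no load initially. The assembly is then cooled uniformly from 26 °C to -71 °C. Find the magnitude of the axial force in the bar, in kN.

P ≈ 255 kN (tensile)

With the walls removed the bar would change length by δ_free = Σ αᵢΔT Lᵢ = 26.3×10⁻⁶×97×900 + 23.4×10⁻⁶×97×725 = 3.942 mm.
The walls prevent any net length change, so an axial force P (same in every segment) develops. Compatibility: P · Σ Lᵢ/(AᵢEᵢ) = δ_free.
The series flexibility is Σ Lᵢ/(AᵢEᵢ) = 900/(1975×46×10³) + 725/(1900×69×10³) = 1.544×10⁻⁵ mm/N.
So P = 3.942 / 1.544×10⁻⁵ = 255.3 kN, tensile.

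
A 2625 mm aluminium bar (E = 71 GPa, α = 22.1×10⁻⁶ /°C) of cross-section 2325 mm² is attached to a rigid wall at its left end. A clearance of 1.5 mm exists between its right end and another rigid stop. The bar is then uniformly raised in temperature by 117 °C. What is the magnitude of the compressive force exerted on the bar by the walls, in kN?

P ≈ 333 kN

Free thermal elongation = αΔT L = 22.1×10⁻⁶ × 117 × 2625 = 6.787 mm.
After closing the 1.5 mm clearance, 6.787 − 1.5 = 5.287 mm of expansion remains to be suppressed by the wall.
That suppressed elongation corresponds to σ = E·Δ/L = 71×10³ × 5.287/2625 = 143 MPa.
Force on the wall = σA = 143 × 2325 mm² = 332.5 kN.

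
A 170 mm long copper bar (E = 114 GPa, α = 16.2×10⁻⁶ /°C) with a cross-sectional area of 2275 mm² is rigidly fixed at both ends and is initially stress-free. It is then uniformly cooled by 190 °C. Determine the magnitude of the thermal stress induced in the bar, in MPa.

σ ≈ 351 MPa (tensile)

The supports are rigid, so the total axial strain is zero. The restrained thermal strain is ε = αΔT = 16.2×10⁻⁶ × 190 = 3078×10⁻⁶.
The stress required to suppress this strain is σ = Eε = 114×10³ × 3078×10⁻⁶ = 350.9 MPa, tensile since the bar is trying to contract.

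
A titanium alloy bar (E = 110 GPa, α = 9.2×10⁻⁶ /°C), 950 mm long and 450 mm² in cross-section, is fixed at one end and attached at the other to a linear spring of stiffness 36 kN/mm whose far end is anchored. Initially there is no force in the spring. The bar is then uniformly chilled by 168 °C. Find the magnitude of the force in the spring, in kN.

P ≈ 31.3 kN

The unrestrained thermal change is αΔT L = 9.2×10⁻⁶ × 168 × 950 = 1.468 mm.
Let P be the tensile force in the spring. The bar extends elastically by PL/(AE) and the spring stretches by P/k; together these equal δ_free.
P [ L/(AE) + 1/k ] = δ_free → P [ 950/(450×110×10³) + 1/(36×10³) ] = 1.468.
P = 1.468 / 4.697×10⁻⁵ = 31260 N.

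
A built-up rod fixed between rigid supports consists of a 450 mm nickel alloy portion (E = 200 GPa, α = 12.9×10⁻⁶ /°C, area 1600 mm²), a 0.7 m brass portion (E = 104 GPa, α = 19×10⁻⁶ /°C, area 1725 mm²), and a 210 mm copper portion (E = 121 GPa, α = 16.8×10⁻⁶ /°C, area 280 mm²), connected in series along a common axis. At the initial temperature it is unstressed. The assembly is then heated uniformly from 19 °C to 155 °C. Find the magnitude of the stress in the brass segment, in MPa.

σ ≈ 155 MPa (compressive)

Free thermal expansion of the whole bar: Σ αᵢΔT Lᵢ = 12.9×10⁻⁶×136×450 + 19×10⁻⁶×136×700 + 16.8×10⁻⁶×136×210 = 3.078 mm.
The rigid supports impose zero overall length change; the single axial force P common to all segments must satisfy P Σ Lᵢ/(AᵢEᵢ) = δ_free.
The series flexibility is Σ Lᵢ/(AᵢEᵢ) = 450/(1600×200×10³) + 700/(1725×104×10³) + 210/(280×121×10³) = 1.151×10⁻⁵ mm/N.
Hence P = δ_free / Σ(L/AE) = 3.078/1.151×10⁻⁵ = 267.5 kN (compressive).
σ_{brass} = P / A = 267500 / 1725 = 155.1 MPa.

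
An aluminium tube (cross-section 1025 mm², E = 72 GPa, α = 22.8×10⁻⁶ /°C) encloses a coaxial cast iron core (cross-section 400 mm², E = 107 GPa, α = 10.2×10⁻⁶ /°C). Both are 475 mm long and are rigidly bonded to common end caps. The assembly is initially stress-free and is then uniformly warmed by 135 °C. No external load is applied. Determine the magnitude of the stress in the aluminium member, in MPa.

Equilibrium of a rigid end plate with no external load gives equal and opposite internal forces ±P in the two members. Since α_{aluminium} > α_{cast iron}, heating drives the aluminium into compression and the cast iron into tension.
Equating the net (thermal + elastic) strains gives |α₁ − α₂|·ΔT = P·[1/(A₁E₁) + 1/(A₂E₂)].
|α₁ − α₂|·ΔT = 12.6×10⁻⁶ × 135 = 0.001701.
1/(A₁E₁) + 1/(A₂E₂) = 1/(1025×72×10³) + 1/(400×107×10³) = 3.691×10⁻⁸ N⁻¹.
So P = 0.001701 / 3.691×10⁻⁸ = 46.08 kN.
σ_{aluminium} = P/A₁ = 46080/1025 = 44.96 MPa, compressive.

σ ≈ 45 MPa (compressive)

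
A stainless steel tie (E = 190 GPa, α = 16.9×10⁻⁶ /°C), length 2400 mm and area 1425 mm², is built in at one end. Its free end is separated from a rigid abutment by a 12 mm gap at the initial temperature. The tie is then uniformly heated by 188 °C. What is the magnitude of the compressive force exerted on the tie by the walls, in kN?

P ≈ 0 kN

If the wall were absent the tie would grow by αΔT L = 16.9×10⁻⁶ × 188 × 2400 = 7.625 mm.
Since δ_free = 7.63 mm is less than the 12 mm gap, the tie never touches the wall. No axial force develops.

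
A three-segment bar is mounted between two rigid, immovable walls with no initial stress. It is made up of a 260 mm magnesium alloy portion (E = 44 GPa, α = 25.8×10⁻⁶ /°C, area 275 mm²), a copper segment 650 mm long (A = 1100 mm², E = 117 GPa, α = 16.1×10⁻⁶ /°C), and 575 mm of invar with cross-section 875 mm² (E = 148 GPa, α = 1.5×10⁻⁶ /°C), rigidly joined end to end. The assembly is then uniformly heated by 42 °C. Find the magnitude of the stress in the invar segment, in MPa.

If the supports were absent, the total length change would be Σ αᵢΔT Lᵢ = 25.8×10⁻⁶×42×260 + 16.1×10⁻⁶×42×650 + 1.5×10⁻⁶×42×575 = 0.7575 mm.
Since the ends are fixed, an axial force P builds up, equal in every segment, with P · Σ Lᵢ/(AᵢEᵢ) = δ_free.
The series flexibility is Σ Lᵢ/(AᵢEᵢ) = 260/(275×44×10³) + 650/(1100×117×10³) + 575/(875×148×10³) = 3.098×10⁻⁵ mm/N.
Hence P = δ_free / Σ(L/AE) = 0.7575/3.098×10⁻⁵ = 24.45 kN (compressive).
σ_{invar} = P / A = 24450 / 875 = 27.95 MPa.

σ ≈ 27.9 MPa (compressive)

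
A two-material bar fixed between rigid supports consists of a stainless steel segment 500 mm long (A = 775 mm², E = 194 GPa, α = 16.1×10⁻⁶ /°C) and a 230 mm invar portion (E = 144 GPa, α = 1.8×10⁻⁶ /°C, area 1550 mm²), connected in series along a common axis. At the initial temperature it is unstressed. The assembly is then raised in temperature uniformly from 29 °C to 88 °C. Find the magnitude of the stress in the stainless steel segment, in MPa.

σ ≈ 148 MPa (compressive)

Free thermal expansion of the whole bar: Σ αᵢΔT Lᵢ = 16.1×10⁻⁶×59×500 + 1.8×10⁻⁶×59×230 = 0.4994 mm.
The walls prevent any net length change, so an axial force P (same in every segment) develops. Compatibility: P · Σ Lᵢ/(AᵢEᵢ) = δ_free.
Σ Lᵢ/(AᵢEᵢ) = 500/(775×194×10³) + 230/(1550×144×10³) = 4.356×10⁻⁶ mm/N.
So P = 0.4994 / 4.356×10⁻⁶ = 114.6 kN, compressive.
σ_{stainless steel} = P / A = 114600 / 775 = 147.9 MPa.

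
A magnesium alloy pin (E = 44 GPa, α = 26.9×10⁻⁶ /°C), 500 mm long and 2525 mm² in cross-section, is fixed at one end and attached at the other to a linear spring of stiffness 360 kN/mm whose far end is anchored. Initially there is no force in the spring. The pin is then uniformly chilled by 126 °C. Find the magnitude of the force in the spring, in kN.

P ≈ 233 kN

Free thermal contraction: δ_free = αΔT L = 26.9×10⁻⁶ × 126 × 500 = 1.695 mm.
Let P be the tensile force in the spring. The pin extends elastically by PL/(AE) and the spring stretches by P/k; together these equal δ_free.
So P = δ_free / [L/(AE) + 1/k] = 1.695 / [ 500/(2525×44×10³) + 1/(360×10³) ].
P = 1.695 / 7.278×10⁻⁶ = 232800 N.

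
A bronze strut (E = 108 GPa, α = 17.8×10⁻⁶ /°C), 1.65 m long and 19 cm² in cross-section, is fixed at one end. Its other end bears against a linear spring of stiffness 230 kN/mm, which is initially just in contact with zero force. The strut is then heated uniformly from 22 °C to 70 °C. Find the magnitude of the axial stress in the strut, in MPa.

σ ≈ 59.9 MPa (compressive)

The unrestrained thermal change is αΔT L = 17.8×10⁻⁶ × 48 × 1650 = 1.41 mm.
With a force P in the spring, the elastic change of the strut is PL/(AE) and that of the spring is P/k; compatibility requires their sum to equal δ_free.
P [ L/(AE) + 1/k ] = δ_free → P [ 1650/(1900×108×10³) + 1/(230×10³) ] = 1.41.
P = 1.41 / 1.239×10⁻⁵ = 113800 N.
σ = P/A = 113800/1900 = 59.89 MPa.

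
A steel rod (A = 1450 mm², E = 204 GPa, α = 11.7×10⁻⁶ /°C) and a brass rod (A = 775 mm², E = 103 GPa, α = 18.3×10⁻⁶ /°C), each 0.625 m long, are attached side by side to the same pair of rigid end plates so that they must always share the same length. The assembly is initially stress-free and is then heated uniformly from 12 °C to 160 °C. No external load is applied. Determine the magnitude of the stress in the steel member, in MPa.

The brass has the larger α, so on heating it would change length more than the steel if both were free. The rigid plates force a common final length, so the brass is put into compression and the steel into tension, with equal and opposite forces P (no external load).
Setting the final lengths equal and cancelling L: (α₁ − α₂)ΔT = P/(A₁E₁) + P/(A₂E₂).
|α₁ − α₂|·ΔT = 6.6×10⁻⁶ × 148 = 0.0009768.
1/(A₁E₁) + 1/(A₂E₂) = 1/(1450×204×10³) + 1/(775×103×10³) = 1.591×10⁻⁸ N⁻¹.
So P = 0.0009768 / 1.591×10⁻⁸ = 61.4 kN.
σ_{steel} = P/A₁ = 61400/1450 = 42.35 MPa, tensile.

σ ≈ 42.3 MPa (tensile)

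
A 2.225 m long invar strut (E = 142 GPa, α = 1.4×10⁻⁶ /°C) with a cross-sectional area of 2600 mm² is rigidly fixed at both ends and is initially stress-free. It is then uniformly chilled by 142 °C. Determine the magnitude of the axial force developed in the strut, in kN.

Full restraint means ε = 0, so the stress is σ = EαΔT = 142×10³ × 1.4×10⁻⁶ × 142 = 28.23 MPa.
Then P = σA = 28.23 × 2600 mm² = 73.4 kN, tensile.

P ≈ 73.4 kN (tensile)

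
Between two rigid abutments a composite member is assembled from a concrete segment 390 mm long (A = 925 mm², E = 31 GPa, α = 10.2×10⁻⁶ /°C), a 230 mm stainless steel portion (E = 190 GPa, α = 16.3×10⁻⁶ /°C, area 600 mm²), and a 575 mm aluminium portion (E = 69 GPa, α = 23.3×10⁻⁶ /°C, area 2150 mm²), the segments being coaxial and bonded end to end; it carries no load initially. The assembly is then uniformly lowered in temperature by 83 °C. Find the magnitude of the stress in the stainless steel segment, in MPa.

Free thermal contraction of the whole bar: Σ αᵢΔT Lᵢ = 10.2×10⁻⁶×83×390 + 16.3×10⁻⁶×83×230 + 23.3×10⁻⁶×83×575 = 1.753 mm.
The walls prevent any net length change, so an axial force P (same in every segment) develops. Compatibility: P · Σ Lᵢ/(AᵢEᵢ) = δ_free.
Σ Lᵢ/(AᵢEᵢ) = 390/(925×31×10³) + 230/(600×190×10³) + 575/(2150×69×10³) = 1.949×10⁻⁵ mm/N.
P = 1.753 / 1.949×10⁻⁵ = 89940 N = 89.94 kN, tensile.
σ_{stainless steel} = P / A = 89940 / 600 = 149.9 MPa.

σ ≈ 150 MPa (tensile)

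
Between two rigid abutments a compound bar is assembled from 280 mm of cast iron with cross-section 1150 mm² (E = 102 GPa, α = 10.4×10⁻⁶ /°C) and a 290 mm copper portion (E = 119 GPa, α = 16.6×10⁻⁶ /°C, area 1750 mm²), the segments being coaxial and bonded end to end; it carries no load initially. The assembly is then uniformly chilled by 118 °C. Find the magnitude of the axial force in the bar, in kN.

With the walls removed the bar would change length by δ_free = Σ αᵢΔT Lᵢ = 10.4×10⁻⁶×118×280 + 16.6×10⁻⁶×118×290 = 0.9117 mm.
Since the ends are fixed, an axial force P builds up, equal in every segment, with P · Σ Lᵢ/(AᵢEᵢ) = δ_free.
Σ Lᵢ/(AᵢEᵢ) = 280/(1150×102×10³) + 290/(1750×119×10³) = 3.78×10⁻⁶ mm/N.
P = 0.9117 / 3.78×10⁻⁶ = 241200 N = 241.2 kN, tensile.

P ≈ 241 kN (tensile)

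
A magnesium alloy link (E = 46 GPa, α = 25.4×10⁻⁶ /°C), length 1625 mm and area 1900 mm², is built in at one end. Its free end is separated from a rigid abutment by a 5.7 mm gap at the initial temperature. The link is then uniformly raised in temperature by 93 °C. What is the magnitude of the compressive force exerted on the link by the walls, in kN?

Free thermal elongation = αΔT L = 25.4×10⁻⁶ × 93 × 1625 = 3.839 mm.
Since δ_free = 3.84 mm is less than the 5.7 mm gap, the link never touches the wall. No axial force develops.

P ≈ 0 kN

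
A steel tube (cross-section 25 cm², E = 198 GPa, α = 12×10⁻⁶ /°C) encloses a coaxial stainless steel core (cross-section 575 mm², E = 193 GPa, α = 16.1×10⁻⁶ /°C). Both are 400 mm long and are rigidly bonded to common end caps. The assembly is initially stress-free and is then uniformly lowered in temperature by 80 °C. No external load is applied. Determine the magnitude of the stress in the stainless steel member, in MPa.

Equilibrium of a rigid end plate with no external load gives equal and opposite internal forces ±P in the two members. Since α_{stainless steel} > α_{steel}, cooling drives the stainless steel into tension and the steel into compression.
Equating the net (thermal + elastic) strains gives |α₁ − α₂|·ΔT = P·[1/(A₁E₁) + 1/(A₂E₂)].
|α₁ − α₂|·ΔT = 4.1×10⁻⁶ × 80 = 0.000328.
1/(A₁E₁) + 1/(A₂E₂) = 1/(2500×198×10³) + 1/(575×193×10³) = 1.103×10⁻⁸ N⁻¹.
So P = 0.000328 / 1.103×10⁻⁸ = 29.73 kN.
σ_{stainless steel} = P/A₂ = 29730/575 = 51.71 MPa, tensile.

σ ≈ 51.7 MPa (tensile)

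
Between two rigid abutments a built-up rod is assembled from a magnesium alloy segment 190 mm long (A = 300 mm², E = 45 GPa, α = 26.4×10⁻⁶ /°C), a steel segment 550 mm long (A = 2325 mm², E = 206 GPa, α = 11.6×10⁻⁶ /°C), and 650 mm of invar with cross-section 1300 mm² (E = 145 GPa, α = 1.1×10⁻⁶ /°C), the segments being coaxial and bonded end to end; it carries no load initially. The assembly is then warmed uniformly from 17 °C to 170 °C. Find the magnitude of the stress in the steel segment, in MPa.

If the supports were absent, the total length change would be Σ αᵢΔT Lᵢ = 26.4×10⁻⁶×153×190 + 11.6×10⁻⁶×153×550 + 1.1×10⁻⁶×153×650 = 1.853 mm.
The walls prevent any net length change, so an axial force P (same in every segment) develops. Compatibility: P · Σ Lᵢ/(AᵢEᵢ) = δ_free.
Σ Lᵢ/(AᵢEᵢ) = 190/(300×45×10³) + 550/(2325×206×10³) + 650/(1300×145×10³) = 1.867×10⁻⁵ mm/N.
P = 1.853 / 1.867×10⁻⁵ = 99250 N = 99.25 kN, compressive.
σ_{steel} = P / A = 99250 / 2325 = 42.69 MPa.

σ ≈ 42.7 MPa (compressive)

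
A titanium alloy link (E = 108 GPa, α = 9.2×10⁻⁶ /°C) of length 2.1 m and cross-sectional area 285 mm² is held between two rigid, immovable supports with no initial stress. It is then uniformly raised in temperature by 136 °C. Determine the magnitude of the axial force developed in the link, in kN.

P ≈ 38.5 kN (compressive)

The ends cannot move, so σ = EαΔT = 108×10³ × 9.2×10⁻⁶ × 136 = 135.1 MPa.
P = AEαΔT = 285 × 108×10³ × 9.2×10⁻⁶ × 136 = 38.51 kN (compressive).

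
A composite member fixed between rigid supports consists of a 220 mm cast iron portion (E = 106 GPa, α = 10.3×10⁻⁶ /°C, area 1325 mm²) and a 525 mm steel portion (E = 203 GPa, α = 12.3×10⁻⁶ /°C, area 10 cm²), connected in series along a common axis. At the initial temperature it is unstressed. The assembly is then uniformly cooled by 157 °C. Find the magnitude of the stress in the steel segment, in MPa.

If the supports were absent, the total length change would be Σ αᵢΔT Lᵢ = 10.3×10⁻⁶×157×220 + 12.3×10⁻⁶×157×525 = 1.37 mm.
Since the ends are fixed, an axial force P builds up, equal in every segment, with P · Σ Lᵢ/(AᵢEᵢ) = δ_free.
The series flexibility is Σ Lᵢ/(AᵢEᵢ) = 220/(1325×106×10³) + 525/(1000×203×10³) = 4.153×10⁻⁶ mm/N.
P = 1.37 / 4.153×10⁻⁶ = 329800 N = 329.8 kN, tensile.
σ_{steel} = P / A = 329800 / 1000 = 329.8 MPa.

σ ≈ 330 MPa (tensile)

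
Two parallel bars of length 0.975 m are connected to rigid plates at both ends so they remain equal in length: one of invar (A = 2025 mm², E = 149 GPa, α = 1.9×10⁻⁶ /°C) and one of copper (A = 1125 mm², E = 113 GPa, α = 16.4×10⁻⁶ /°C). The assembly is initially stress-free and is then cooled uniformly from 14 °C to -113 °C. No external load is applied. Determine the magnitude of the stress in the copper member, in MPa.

Equilibrium of a rigid end plate with no external load gives equal and opposite internal forces ±P in the two members. Since α_{copper} > α_{invar}, cooling drives the copper into tension and the invar into compression.
Equating the net (thermal + elastic) strains gives |α₁ − α₂|·ΔT = P·[1/(A₁E₁) + 1/(A₂E₂)].
|α₁ − α₂|·ΔT = 14.5×10⁻⁶ × 127 = 0.001841.
1/(A₁E₁) + 1/(A₂E₂) = 1/(2025×149×10³) + 1/(1125×113×10³) = 1.118×10⁻⁸ N⁻¹.
So P = 0.001841 / 1.118×10⁻⁸ = 164.7 kN.
σ_{copper} = P/A₂ = 164700/1125 = 146.4 MPa, tensile.

σ ≈ 146 MPa (tensile)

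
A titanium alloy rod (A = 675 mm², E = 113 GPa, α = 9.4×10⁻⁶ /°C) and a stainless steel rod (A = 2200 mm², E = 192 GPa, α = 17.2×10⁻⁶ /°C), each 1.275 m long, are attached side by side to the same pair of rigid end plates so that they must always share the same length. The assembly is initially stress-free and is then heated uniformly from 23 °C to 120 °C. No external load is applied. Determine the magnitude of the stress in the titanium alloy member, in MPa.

σ ≈ 72.4 MPa (tensile)

Both members must finish at the same length. With the larger α, the stainless steel tends to over-expand; the plates restrain it, putting the stainless steel in compression and the titanium alloy in tension. With no external load the two internal forces are equal and opposite, magnitude P.
Compatibility of the two members (thermal + elastic change equal): (α₁ − α₂)ΔT = P·[1/(A₁E₁) + 1/(A₂E₂)].
|α₁ − α₂|·ΔT = 7.8×10⁻⁶ × 97 = 0.0007566.
1/(A₁E₁) + 1/(A₂E₂) = 1/(675×113×10³) + 1/(2200×192×10³) = 1.548×10⁻⁸ N⁻¹.
P = 0.0007566 / 1.548×10⁻⁸ = 48880 N = 48.88 kN.
σ_{titanium alloy} = P/A₁ = 48880/675 = 72.42 MPa, tensile.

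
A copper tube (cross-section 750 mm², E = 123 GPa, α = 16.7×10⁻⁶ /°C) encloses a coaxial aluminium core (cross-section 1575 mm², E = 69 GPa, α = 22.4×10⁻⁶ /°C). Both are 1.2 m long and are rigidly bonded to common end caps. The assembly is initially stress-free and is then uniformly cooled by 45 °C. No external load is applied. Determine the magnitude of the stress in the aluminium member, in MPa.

σ ≈ 8.13 MPa (tensile)

The aluminium has the larger α, so on cooling it would change length more than the copper if both were free. The rigid plates force a common final length, so the aluminium is put into tension and the copper into compression, with equal and opposite forces P (no external load).
Setting the final lengths equal and cancelling L: (α₁ − α₂)ΔT = P/(A₁E₁) + P/(A₂E₂).
|α₁ − α₂|·ΔT = 5.7×10⁻⁶ × 45 = 0.0002565.
1/(A₁E₁) + 1/(A₂E₂) = 1/(750×123×10³) + 1/(1575×69×10³) = 2.004×10⁻⁸ N⁻¹.
So P = 0.0002565 / 2.004×10⁻⁸ = 12.8 kN.
σ_{aluminium} = P/A₂ = 12800/1575 = 8.126 MPa, tensile.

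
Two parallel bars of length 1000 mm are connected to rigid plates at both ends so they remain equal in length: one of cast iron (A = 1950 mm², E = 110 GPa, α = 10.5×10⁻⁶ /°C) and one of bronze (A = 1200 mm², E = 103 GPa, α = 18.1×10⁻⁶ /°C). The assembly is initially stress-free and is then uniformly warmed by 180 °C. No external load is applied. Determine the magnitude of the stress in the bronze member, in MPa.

Equilibrium of a rigid end plate with no external load gives equal and opposite internal forces ±P in the two members. Since α_{bronze} > α_{cast iron}, heating drives the bronze into compression and the cast iron into tension.
Equating the net (thermal + elastic) strains gives |α₁ − α₂|·ΔT = P·[1/(A₁E₁) + 1/(A₂E₂)].
|α₁ − α₂|·ΔT = 7.6×10⁻⁶ × 180 = 0.001368.
1/(A₁E₁) + 1/(A₂E₂) = 1/(1950×110×10³) + 1/(1200×103×10³) = 1.275×10⁻⁸ N⁻¹.
So P = 0.001368 / 1.275×10⁻⁸ = 107.3 kN.
σ_{bronze} = P/A₂ = 107300/1200 = 89.39 MPa, compressive.

σ ≈ 89.4 MPa (compressive)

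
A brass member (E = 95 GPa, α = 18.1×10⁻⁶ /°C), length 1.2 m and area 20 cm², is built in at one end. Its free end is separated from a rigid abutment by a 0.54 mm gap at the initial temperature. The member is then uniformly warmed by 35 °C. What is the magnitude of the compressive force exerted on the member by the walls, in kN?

P ≈ 34.9 kN

If the wall were absent the member would grow by αΔT L = 18.1×10⁻⁶ × 35 × 1200 = 0.7602 mm.
The gap closes (δ_free > 0.54 mm) and the wall then resists a further 0.7602 − 0.54 = 0.2202 mm of expansion.
Compatibility: PL/(AE) = 0.2202 mm, so σ = P/A = E × (0.2202/1200) = 17.43 MPa.
P = σA = 17.43 × 2000 = 34.86 kN.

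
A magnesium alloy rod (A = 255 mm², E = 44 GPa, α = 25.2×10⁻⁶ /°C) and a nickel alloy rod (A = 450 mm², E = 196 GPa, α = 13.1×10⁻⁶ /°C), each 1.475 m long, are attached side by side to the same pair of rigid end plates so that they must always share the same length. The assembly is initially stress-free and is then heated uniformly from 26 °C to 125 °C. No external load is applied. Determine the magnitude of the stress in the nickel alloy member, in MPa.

σ ≈ 26.5 MPa (tensile)

Equilibrium of a rigid end plate with no external load gives equal and opposite internal forces ±P in the two members. Since α_{magnesium alloy} > α_{nickel alloy}, heating drives the magnesium alloy into compression and the nickel alloy into tension.
Equating the net (thermal + elastic) strains gives |α₁ − α₂|·ΔT = P·[1/(A₁E₁) + 1/(A₂E₂)].
|α₁ − α₂|·ΔT = 12.1×10⁻⁶ × 99 = 0.001198.
1/(A₁E₁) + 1/(A₂E₂) = 1/(255×44×10³) + 1/(450×196×10³) = 1.005×10⁻⁷ N⁻¹.
So P = 0.001198 / 1.005×10⁻⁷ = 11.92 kN.
σ_{nickel alloy} = P/A₂ = 11920/450 = 26.5 MPa, tensile.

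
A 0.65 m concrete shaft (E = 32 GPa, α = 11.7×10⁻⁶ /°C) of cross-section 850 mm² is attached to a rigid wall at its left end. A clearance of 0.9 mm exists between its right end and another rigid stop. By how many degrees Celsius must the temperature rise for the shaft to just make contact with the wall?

ΔT ≈ 118 °C

The gap closes when αΔT L = 0.9 mm, since the shaft is still unstressed at that instant.
So ΔT = g/(αL) = 0.9/(11.7×10⁻⁶ × 650) = 118.3 °C.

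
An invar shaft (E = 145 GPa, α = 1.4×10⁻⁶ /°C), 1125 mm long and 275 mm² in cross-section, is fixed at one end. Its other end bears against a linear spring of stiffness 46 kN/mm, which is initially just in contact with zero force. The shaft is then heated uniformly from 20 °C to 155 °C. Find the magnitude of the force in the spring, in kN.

If the spring were absent the shaft would lengthen by αΔT L = 1.4×10⁻⁶ × 135 × 1125 = 0.2126 mm.
With a force P in the spring, the elastic change of the shaft is PL/(AE) and that of the spring is P/k; compatibility requires their sum to equal δ_free.
P [ L/(AE) + 1/k ] = δ_free → P [ 1125/(275×145×10³) + 1/(46×10³) ] = 0.2126.
P = 0.2126 / 4.995×10⁻⁵ = 4257 N.

P ≈ 4.26 kN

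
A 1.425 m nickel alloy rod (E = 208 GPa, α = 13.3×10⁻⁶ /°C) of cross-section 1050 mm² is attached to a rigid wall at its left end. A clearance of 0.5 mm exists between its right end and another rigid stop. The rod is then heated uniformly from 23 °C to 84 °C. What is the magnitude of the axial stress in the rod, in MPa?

Free thermal elongation = αΔT L = 13.3×10⁻⁶ × 61 × 1425 = 1.156 mm.
The gap closes (δ_free > 0.5 mm) and the wall then resists a further 1.156 − 0.5 = 0.6561 mm of expansion.
So σ = E(δ_free − g)/L = 208×10³ × 0.6561/1425 = 95.77 MPa.

σ ≈ 95.8 MPa (compressive)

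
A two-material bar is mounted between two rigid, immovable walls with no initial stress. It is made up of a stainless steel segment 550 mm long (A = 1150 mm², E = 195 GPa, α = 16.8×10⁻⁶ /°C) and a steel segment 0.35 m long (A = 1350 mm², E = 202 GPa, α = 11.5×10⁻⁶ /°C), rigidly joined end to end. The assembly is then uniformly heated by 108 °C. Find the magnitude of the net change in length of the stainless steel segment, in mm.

With the walls removed the bar would change length by δ_free = Σ αᵢΔT Lᵢ = 16.8×10⁻⁶×108×550 + 11.5×10⁻⁶×108×350 = 1.433 mm.
The rigid supports impose zero overall length change; the single axial force P common to all segments must satisfy P Σ Lᵢ/(AᵢEᵢ) = δ_free.
Σ Lᵢ/(AᵢEᵢ) = 550/(1150×195×10³) + 350/(1350×202×10³) = 3.736×10⁻⁶ mm/N.
P = 1.433 / 3.736×10⁻⁶ = 383500 N = 383.5 kN, compressive.
For the stainless steel segment, free thermal change = 16.8×10⁻⁶×108×550 = 0.9979 mm and elastic change from P = 383500×550/(1150×195×10³) = 0.9405 mm; these oppose, so the net change is 0.0575 mm (segment lengthens).

|ΔL| ≈ 0.0575 mm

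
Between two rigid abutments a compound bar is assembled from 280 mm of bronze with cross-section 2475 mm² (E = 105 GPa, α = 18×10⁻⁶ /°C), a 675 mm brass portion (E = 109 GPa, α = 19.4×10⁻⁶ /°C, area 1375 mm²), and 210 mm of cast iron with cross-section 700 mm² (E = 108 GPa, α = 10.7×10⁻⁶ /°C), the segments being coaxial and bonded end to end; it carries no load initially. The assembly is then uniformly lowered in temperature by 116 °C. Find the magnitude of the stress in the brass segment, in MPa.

σ ≈ 206 MPa (tensile)

If the supports were absent, the total length change would be Σ αᵢΔT Lᵢ = 18×10⁻⁶×116×280 + 19.4×10⁻⁶×116×675 + 10.7×10⁻⁶×116×210 = 2.364 mm.
Since the ends are fixed, an axial force P builds up, equal in every segment, with P · Σ Lᵢ/(AᵢEᵢ) = δ_free.
The series flexibility is Σ Lᵢ/(AᵢEᵢ) = 280/(2475×105×10³) + 675/(1375×109×10³) + 210/(700×108×10³) = 8.359×10⁻⁶ mm/N.
Hence P = δ_free / Σ(L/AE) = 2.364/8.359×10⁻⁶ = 282.8 kN (tensile).
σ_{brass} = P / A = 282800 / 1375 = 205.7 MPa.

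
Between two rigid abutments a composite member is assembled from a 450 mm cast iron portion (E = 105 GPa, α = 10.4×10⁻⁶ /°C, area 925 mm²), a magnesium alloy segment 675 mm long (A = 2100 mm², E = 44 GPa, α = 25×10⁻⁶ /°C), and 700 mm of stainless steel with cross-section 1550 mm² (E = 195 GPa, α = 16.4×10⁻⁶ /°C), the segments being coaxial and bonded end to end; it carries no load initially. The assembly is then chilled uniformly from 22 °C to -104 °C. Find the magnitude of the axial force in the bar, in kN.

P ≈ 292 kN (tensile)

If the supports were absent, the total length change would be Σ αᵢΔT Lᵢ = 10.4×10⁻⁶×126×450 + 25×10⁻⁶×126×675 + 16.4×10⁻⁶×126×700 = 4.162 mm.
The rigid supports impose zero overall length change; the single axial force P common to all segments must satisfy P Σ Lᵢ/(AᵢEᵢ) = δ_free.
The series flexibility is Σ Lᵢ/(AᵢEᵢ) = 450/(925×105×10³) + 675/(2100×44×10³) + 700/(1550×195×10³) = 1.425×10⁻⁵ mm/N.
P = 4.162 / 1.425×10⁻⁵ = 292000 N = 292 kN, tensile.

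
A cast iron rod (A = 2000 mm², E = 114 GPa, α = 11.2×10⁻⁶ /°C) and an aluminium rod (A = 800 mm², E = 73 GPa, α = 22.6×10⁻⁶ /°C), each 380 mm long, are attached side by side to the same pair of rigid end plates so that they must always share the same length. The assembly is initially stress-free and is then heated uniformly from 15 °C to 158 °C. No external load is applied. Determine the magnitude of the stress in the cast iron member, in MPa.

Equilibrium of a rigid end plate with no external load gives equal and opposite internal forces ±P in the two members. Since α_{aluminium} > α_{cast iron}, heating drives the aluminium into compression and the cast iron into tension.
Equating the net (thermal + elastic) strains gives |α₁ − α₂|·ΔT = P·[1/(A₁E₁) + 1/(A₂E₂)].
|α₁ − α₂|·ΔT = 11.4×10⁻⁶ × 143 = 0.00163.
1/(A₁E₁) + 1/(A₂E₂) = 1/(2000×114×10³) + 1/(800×73×10³) = 2.151×10⁻⁸ N⁻¹.
So P = 0.00163 / 2.151×10⁻⁸ = 75.79 kN.
σ_{cast iron} = P/A₁ = 75790/2000 = 37.9 MPa, tensile.

σ ≈ 37.9 MPa (tensile)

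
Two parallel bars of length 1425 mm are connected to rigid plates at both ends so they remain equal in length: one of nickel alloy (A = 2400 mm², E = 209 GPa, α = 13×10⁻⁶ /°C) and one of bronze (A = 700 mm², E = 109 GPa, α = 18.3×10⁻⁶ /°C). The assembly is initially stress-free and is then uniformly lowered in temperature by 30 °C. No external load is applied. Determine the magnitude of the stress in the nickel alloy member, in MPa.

σ ≈ 4.39 MPa (compressive)

Equilibrium of a rigid end plate with no external load gives equal and opposite internal forces ±P in the two members. Since α_{bronze} > α_{nickel alloy}, cooling drives the bronze into tension and the nickel alloy into compression.
Compatibility of the two members (thermal + elastic change equal): (α₁ − α₂)ΔT = P·[1/(A₁E₁) + 1/(A₂E₂)].
|α₁ − α₂|·ΔT = 5.3×10⁻⁶ × 30 = 0.000159.
1/(A₁E₁) + 1/(A₂E₂) = 1/(2400×209×10³) + 1/(700×109×10³) = 1.51×10⁻⁸ N⁻¹.
P = 0.000159 / 1.51×10⁻⁸ = 10530 N = 10.53 kN.
σ_{nickel alloy} = P/A₁ = 10530/2400 = 4.387 MPa, compressive.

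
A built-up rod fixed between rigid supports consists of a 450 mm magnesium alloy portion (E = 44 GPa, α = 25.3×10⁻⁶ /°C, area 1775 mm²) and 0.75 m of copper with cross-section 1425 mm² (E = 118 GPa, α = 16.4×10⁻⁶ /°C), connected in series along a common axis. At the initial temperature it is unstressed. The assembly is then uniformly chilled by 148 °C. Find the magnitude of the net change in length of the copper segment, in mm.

With the walls removed the bar would change length by δ_free = Σ αᵢΔT Lᵢ = 25.3×10⁻⁶×148×450 + 16.4×10⁻⁶×148×750 = 3.505 mm.
The walls prevent any net length change, so an axial force P (same in every segment) develops. Compatibility: P · Σ Lᵢ/(AᵢEᵢ) = δ_free.
The series flexibility is Σ Lᵢ/(AᵢEᵢ) = 450/(1775×44×10³) + 750/(1425×118×10³) = 1.022×10⁻⁵ mm/N.
P = 3.505 / 1.022×10⁻⁵ = 342900 N = 342.9 kN, tensile.
For the copper segment, free thermal change = 16.4×10⁻⁶×148×750 = 1.82 mm and elastic change from P = 342900×750/(1425×118×10³) = 1.53 mm; these oppose, so the net change is 0.291 mm (segment shortens).

|ΔL| ≈ 0.291 mm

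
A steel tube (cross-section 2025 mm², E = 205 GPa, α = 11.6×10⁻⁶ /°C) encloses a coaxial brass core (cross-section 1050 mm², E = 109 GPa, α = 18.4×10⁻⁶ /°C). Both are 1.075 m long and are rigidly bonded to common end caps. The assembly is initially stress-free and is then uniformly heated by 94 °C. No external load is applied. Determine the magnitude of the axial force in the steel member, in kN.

P ≈ 57.3 kN (tensile in the steel)

The brass has the larger α, so on heating it would change length more than the steel if both were free. The rigid plates force a common final length, so the brass is put into compression and the steel into tension, with equal and opposite forces P (no external load).
Equating the net (thermal + elastic) strains gives |α₁ − α₂|·ΔT = P·[1/(A₁E₁) + 1/(A₂E₂)].
|α₁ − α₂|·ΔT = 6.8×10⁻⁶ × 94 = 0.0006392.
1/(A₁E₁) + 1/(A₂E₂) = 1/(2025×205×10³) + 1/(1050×109×10³) = 1.115×10⁻⁸ N⁻¹.
P = 0.0006392 / 1.115×10⁻⁸ = 57350 N = 57.35 kN.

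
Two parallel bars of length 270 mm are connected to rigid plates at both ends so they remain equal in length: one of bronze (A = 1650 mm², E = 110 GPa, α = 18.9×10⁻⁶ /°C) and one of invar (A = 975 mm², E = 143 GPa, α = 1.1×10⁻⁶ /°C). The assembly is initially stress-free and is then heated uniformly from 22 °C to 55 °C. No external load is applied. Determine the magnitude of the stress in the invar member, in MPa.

σ ≈ 47.5 MPa (tensile)

The bronze has the larger α, so on heating it would change length more than the invar if both were free. The rigid plates force a common final length, so the bronze is put into compression and the invar into tension, with equal and opposite forces P (no external load).
Equating the net (thermal + elastic) strains gives |α₁ − α₂|·ΔT = P·[1/(A₁E₁) + 1/(A₂E₂)].
|α₁ − α₂|·ΔT = 17.8×10⁻⁶ × 33 = 0.0005874.
1/(A₁E₁) + 1/(A₂E₂) = 1/(1650×110×10³) + 1/(975×143×10³) = 1.268×10⁻⁸ N⁻¹.
P = 0.0005874 / 1.268×10⁻⁸ = 46320 N = 46.32 kN.
σ_{invar} = P/A₂ = 46320/975 = 47.51 MPa, tensile.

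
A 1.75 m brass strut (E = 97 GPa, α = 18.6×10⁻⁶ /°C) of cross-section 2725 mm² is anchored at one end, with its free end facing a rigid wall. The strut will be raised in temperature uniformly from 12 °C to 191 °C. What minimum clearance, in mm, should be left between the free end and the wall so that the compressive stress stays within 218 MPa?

With no wall the strut would lengthen by αΔT L = 18.6×10⁻⁶ × 179 × 1750 = 5.826 mm.
At the allowable stress the elastic shortening the wall may impose is σL/E = 218 × 1750 / (97×10³) = 3.933 mm.
So the gap has to take up the difference, g_min = δ_free − σL/E = 5.826 − 3.933 = 1.893 mm.

g ≈ 1.89 mm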